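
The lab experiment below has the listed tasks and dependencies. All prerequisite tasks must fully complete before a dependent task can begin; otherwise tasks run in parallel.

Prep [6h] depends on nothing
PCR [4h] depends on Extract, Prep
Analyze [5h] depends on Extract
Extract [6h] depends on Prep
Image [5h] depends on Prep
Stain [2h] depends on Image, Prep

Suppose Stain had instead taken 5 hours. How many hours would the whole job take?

17

Actual critical path: Prep→Extract→Analyze = 6+6+5 = 17 ⇒ 17 hours.
The longest path through Stain is only 13 hours, so Stain has float 4.
The critical path is still Prep→Extract→Analyze; finish is now 17 hours.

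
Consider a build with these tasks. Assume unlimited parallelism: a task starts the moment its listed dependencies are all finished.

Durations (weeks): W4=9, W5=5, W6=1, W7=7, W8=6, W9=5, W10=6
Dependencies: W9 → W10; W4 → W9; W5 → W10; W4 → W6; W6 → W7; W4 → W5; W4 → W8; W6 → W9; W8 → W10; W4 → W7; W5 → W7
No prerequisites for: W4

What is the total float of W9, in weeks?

The longest chain is W4→W5→W7 = 9+5+7 = 21; overall finish 21 weeks.
Longest path through W9: 21 weeks (earliest finish 15, latest finish 15).
Float = 21 − 21 = 0.

0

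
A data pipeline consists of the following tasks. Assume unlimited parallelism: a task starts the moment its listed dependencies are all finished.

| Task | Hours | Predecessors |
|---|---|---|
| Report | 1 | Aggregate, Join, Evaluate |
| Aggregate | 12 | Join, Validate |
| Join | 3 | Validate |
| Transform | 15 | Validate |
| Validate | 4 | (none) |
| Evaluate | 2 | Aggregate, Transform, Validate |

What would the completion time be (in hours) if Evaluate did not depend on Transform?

22

Original critical path: Validate→Join→Aggregate→Evaluate→Report = 4+3+12+2+1 = 22 ⇒ 22 hours.
Dropping Transform→Evaluate doesn't change Evaluate's earliest start (19); another predecessor still binds.
New critical path: Validate→Join→Aggregate→Evaluate→Report = 4+3+12+2+1 = 22 ⇒ 22 hours.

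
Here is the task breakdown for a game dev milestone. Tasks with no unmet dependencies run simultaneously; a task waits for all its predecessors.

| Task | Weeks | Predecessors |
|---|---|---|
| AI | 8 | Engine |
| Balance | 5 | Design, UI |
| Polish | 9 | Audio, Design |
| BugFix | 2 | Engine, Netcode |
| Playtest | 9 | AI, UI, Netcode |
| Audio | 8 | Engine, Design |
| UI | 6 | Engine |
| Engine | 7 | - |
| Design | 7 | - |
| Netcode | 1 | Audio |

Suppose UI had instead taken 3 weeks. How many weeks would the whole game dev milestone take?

As given, the longest chain is Design→Audio→Netcode→Playtest = 7+8+1+9 = 25, so the finish is 25 weeks.
UI is off the critical path — its longest chain is 22 weeks, giving 3 of slack.
That remains the longest chain; total 25 weeks.

25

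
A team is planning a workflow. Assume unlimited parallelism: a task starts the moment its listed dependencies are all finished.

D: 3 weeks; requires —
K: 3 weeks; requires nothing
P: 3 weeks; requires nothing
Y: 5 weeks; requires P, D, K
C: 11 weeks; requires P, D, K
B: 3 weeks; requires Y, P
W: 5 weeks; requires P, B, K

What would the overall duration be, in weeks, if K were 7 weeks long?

As given, the longest chain is K→Y→B→W = 3+5+3+5 = 16, so the finish is 16 weeks.
K is on the critical path; changing it to 7 makes that path 20 weeks.
No other chain overtakes it, so the finish is 20 weeks.

20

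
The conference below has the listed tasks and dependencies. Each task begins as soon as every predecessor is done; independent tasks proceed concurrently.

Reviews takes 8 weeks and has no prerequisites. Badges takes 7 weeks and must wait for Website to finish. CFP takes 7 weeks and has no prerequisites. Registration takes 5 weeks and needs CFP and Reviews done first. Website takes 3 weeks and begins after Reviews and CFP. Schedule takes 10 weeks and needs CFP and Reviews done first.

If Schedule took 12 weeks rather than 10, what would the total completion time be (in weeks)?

20

As given, the longest chain is Reviews→Schedule = 8+10 = 18, so the finish is 18 weeks.
Schedule is on the critical path; changing it to 12 makes that path 20 weeks.
The critical path is still Reviews→Schedule; finish is now 20 weeks.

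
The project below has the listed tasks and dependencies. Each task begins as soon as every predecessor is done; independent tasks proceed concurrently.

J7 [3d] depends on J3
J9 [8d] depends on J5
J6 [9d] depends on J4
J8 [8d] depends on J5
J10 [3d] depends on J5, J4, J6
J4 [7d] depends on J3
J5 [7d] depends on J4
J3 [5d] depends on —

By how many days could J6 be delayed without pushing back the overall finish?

J3→J4→J5→J8 = 5+7+7+8 = 27 sets the makespan at 27 days.
The longest chain containing J6 totals 24 days.
So J6 can slip 24 − 21 = 3 days.

3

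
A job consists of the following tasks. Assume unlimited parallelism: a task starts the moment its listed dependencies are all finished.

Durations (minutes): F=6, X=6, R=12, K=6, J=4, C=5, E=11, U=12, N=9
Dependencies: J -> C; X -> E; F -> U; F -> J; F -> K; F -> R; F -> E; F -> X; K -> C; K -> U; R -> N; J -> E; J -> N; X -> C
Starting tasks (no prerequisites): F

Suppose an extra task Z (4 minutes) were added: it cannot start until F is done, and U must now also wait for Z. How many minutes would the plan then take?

27

Originally the plan takes 27 minutes.
With Z inserted, U now waits for max(K, F, Z).
New critical path: F→R→N = 6+12+9 = 27 ⇒ 27 minutes.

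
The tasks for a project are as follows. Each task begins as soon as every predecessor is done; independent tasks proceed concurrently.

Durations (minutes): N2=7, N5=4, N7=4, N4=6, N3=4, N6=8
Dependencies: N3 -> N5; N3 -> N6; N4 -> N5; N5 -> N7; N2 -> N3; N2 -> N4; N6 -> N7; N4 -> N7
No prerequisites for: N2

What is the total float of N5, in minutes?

Critical path: N2→N3→N6→N7 = 7+4+8+4 = 23, so the finish is 23 minutes.
N5 finishes as early as 17 and must finish by 19.
Float = 23 − 21 = 2.

2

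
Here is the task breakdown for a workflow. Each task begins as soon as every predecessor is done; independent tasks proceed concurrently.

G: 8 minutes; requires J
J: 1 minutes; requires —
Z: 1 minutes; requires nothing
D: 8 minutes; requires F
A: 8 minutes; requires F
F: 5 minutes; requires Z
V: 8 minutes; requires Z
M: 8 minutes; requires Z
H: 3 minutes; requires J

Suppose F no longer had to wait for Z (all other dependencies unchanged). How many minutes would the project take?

With the dependency in place, Z→F→D = 1+5+8 = 14 sets the finish at 14 minutes.
Without Z→F, F's earliest start moves from 1 to 0.
The longest chain is now F→D = 5+8 = 13, so the project takes 13 minutes.

13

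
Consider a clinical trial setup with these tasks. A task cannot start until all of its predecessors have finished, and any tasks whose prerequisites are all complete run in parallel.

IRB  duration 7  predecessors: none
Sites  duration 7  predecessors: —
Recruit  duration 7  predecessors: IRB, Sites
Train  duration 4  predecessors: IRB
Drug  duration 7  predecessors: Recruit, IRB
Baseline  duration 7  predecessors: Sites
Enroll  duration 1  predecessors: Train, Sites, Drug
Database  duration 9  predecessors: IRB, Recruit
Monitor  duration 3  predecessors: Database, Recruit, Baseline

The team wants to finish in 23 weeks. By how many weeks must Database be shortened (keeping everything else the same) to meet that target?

Current finish: 26 weeks; target: 23.
Database is on every critical path, so each week cut from Database cuts the finish by one (this holds down to a finish of 22).
Need 26 − 23 = 3 weeks off Database → Database becomes 6 weeks, finish becomes 23.

3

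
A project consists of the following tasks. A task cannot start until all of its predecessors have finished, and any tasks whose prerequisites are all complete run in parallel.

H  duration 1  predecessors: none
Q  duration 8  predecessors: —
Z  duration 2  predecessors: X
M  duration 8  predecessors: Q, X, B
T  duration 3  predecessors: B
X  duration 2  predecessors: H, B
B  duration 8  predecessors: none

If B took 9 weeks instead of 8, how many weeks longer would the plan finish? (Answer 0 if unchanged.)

The binding path is B→X→M = 8+2+8 = 18; finish at 18 weeks.
B is on the critical path; changing it to 9 makes that path 19 weeks.
No other chain overtakes it, so the finish is 19 weeks.
Change in finish: 19 − 18 = +1 weeks.

1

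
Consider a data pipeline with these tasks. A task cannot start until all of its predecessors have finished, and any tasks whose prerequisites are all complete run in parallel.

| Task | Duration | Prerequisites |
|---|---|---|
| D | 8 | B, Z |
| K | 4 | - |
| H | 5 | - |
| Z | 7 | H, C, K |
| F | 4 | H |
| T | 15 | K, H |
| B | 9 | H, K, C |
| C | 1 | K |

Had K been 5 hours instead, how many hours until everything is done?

23

The binding path is K→C→B→D = 4+1+9+8 = 22; finish at 22 hours.
K is on the critical path; changing it to 5 makes that path 23 hours.
No other chain overtakes it, so the finish is 23 hours.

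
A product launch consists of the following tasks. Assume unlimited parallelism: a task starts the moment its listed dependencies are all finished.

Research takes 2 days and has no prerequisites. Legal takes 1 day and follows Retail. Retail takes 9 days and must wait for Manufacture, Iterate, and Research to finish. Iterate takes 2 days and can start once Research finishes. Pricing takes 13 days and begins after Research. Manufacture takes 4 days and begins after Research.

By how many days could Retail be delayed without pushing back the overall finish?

0

The longest chain is Research→Manufacture→Retail→Legal = 2+4+9+1 = 16; overall finish 16 days.
Longest path through Retail: 16 days (earliest finish 15, latest finish 15).
Float = 16 − 16 = 0.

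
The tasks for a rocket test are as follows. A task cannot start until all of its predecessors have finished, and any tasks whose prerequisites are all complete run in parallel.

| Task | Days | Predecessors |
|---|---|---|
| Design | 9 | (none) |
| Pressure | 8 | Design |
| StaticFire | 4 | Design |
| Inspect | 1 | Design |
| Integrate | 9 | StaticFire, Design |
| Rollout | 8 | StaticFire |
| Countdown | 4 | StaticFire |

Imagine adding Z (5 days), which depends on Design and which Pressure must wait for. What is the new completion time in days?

22

Originally the project takes 22 days.
With Z inserted, Pressure now waits for max(Design, Z).
New critical path: Design→Z→Pressure = 9+5+8 = 22 ⇒ 22 days.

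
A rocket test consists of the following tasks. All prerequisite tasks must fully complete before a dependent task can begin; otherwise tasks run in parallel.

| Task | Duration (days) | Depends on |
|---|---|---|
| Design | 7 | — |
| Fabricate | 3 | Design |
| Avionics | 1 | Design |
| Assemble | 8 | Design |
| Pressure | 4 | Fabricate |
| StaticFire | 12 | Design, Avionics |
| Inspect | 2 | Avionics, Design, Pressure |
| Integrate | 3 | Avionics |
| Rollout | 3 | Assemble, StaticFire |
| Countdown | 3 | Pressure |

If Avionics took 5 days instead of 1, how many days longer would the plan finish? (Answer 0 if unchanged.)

4

Critical path before the change: Design→Avionics→StaticFire→Rollout = 7+1+12+3 = 23 giving 23 days.
Avionics is on the critical path; changing it to 5 makes that path 27 days.
No other chain overtakes it, so the finish is 27 days.
Change in finish: 27 − 23 = +4 days.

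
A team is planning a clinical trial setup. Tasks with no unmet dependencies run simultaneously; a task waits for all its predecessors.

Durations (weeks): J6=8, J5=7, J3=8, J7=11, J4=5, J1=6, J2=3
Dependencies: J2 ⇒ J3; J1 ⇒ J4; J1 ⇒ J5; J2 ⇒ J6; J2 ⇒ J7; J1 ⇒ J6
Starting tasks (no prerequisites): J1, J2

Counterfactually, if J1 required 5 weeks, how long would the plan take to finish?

As given, the longest chain is J1→J6 = 6+8 = 14, so the finish is 14 weeks.
Since J1 is critical, the -1 change carries straight to that chain (now 13 weeks).
New critical path: J2→J7 = 3+11 = 14 ⇒ 14 weeks.

14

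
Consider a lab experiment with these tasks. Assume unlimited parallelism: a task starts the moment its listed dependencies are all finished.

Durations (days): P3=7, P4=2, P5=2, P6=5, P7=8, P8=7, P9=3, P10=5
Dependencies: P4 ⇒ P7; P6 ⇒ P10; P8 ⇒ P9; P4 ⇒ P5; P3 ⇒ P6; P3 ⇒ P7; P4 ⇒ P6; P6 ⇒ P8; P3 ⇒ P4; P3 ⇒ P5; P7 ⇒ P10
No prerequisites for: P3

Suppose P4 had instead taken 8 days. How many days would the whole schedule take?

30

Actual critical path: P3→P4→P6→P8→P9 = 7+2+5+7+3 = 24 ⇒ 24 days.
Since P4 is critical, the +6 change carries straight to that chain (now 30 days).
The critical path is still P3→P4→P6→P8→P9; finish is now 30 days.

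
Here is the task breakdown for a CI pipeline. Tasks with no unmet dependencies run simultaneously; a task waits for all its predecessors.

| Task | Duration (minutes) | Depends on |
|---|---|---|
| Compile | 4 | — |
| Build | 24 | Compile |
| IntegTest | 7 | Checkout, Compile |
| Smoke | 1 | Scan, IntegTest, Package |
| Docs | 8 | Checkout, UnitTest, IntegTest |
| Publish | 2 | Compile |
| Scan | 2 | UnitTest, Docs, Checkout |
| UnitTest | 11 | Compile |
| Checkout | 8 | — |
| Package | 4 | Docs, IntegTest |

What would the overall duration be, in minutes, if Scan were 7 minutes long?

31

Baseline: Checkout→IntegTest→Docs→Package→Smoke = 8+7+8+4+1 = 28 → 28 minutes.
The longest path through Scan is only 26 minutes, so Scan has float 2.
New critical path: Checkout→IntegTest→Docs→Scan→Smoke = 8+7+8+7+1 = 31 ⇒ 31 minutes.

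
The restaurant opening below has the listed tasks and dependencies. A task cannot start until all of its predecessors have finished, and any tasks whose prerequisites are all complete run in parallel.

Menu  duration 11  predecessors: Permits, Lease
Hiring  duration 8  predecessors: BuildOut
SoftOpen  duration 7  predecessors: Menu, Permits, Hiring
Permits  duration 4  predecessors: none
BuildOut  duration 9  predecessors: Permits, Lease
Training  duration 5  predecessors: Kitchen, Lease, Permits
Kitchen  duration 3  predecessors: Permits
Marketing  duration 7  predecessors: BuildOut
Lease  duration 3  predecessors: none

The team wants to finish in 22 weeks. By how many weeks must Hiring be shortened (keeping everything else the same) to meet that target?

Current finish: 28 weeks; target: 22.
Hiring is on every critical path, so each week cut from Hiring cuts the finish by one (this holds down to a finish of 22).
Need 28 − 22 = 6 weeks off Hiring → Hiring becomes 2 weeks, finish becomes 22.

6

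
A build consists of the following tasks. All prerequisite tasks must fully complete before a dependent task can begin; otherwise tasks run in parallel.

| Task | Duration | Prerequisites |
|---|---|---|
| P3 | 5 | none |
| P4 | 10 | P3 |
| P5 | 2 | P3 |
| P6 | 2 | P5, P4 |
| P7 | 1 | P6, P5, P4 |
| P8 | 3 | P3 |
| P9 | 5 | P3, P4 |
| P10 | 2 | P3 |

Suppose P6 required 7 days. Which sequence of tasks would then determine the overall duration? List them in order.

The binding path is P3→P4→P9 = 5+10+5 = 20; finish at 20 days.
P6 is off the critical path — its longest chain is 18 days, giving 2 of slack.
New critical path: P3→P4→P6→P7 = 5+10+7+1 = 23 ⇒ 23 days.

P3, P4, P6, P7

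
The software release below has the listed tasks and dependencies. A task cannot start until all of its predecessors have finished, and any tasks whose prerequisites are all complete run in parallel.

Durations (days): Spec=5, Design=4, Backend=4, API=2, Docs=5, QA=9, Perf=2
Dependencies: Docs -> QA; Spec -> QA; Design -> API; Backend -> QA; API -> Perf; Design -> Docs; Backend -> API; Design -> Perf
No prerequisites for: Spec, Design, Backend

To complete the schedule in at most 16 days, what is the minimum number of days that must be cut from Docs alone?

2

Current finish: 18 days; target: 16.
Docs is on every critical path, so each day cut from Docs cuts the finish by one (this holds down to a finish of 14).
Need 18 − 16 = 2 days off Docs → Docs becomes 3 days, finish becomes 16.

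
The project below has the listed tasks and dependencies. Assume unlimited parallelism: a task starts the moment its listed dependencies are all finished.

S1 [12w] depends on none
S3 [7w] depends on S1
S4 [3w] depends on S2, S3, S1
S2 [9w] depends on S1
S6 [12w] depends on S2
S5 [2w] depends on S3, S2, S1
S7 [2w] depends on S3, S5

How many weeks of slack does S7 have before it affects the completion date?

The longest chain is S1→S2→S6 = 12+9+12 = 33; overall finish 33 weeks.
The longest chain containing S7 totals 25 weeks.
So S7 can slip 33 − 25 = 8 weeks.

8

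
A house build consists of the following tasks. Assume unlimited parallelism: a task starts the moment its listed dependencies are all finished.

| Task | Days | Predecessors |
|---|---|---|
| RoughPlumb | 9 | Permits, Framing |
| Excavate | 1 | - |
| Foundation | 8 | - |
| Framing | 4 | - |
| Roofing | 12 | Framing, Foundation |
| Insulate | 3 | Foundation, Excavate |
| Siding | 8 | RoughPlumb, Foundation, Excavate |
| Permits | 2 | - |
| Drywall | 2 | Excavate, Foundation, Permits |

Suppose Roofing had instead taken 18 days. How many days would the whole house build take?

The binding path is Framing→RoughPlumb→Siding = 4+9+8 = 21; finish at 21 days.
Roofing is off the critical path — its longest chain is 20 days, giving 1 of slack.
Now Foundation→Roofing = 8+18 = 26 is longest, so the finish becomes 26 days.

26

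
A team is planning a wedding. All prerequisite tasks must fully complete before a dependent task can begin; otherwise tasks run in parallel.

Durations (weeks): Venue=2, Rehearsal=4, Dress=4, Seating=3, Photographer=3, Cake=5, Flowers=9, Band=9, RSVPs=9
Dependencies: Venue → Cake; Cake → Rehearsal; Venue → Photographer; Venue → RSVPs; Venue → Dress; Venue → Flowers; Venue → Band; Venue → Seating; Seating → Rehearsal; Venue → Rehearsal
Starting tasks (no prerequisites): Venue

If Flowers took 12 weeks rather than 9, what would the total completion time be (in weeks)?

Baseline: Venue→Flowers = 2+9 = 11 → 11 weeks.
Flowers is on the critical path; changing it to 12 makes that path 14 weeks.
The critical path is still Venue→Flowers; finish is now 14 weeks.

14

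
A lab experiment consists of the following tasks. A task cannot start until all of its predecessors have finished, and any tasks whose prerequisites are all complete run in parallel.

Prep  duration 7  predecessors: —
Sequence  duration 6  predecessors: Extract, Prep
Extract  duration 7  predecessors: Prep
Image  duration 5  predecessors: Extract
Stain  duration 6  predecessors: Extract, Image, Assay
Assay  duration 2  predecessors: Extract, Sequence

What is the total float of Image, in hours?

The longest chain is Prep→Extract→Sequence→Assay→Stain = 7+7+6+2+6 = 28; overall finish 28 hours.
Longest path through Image: 25 hours (earliest finish 19, latest finish 22).
So Image can slip 22 − 19 = 3 hours.

3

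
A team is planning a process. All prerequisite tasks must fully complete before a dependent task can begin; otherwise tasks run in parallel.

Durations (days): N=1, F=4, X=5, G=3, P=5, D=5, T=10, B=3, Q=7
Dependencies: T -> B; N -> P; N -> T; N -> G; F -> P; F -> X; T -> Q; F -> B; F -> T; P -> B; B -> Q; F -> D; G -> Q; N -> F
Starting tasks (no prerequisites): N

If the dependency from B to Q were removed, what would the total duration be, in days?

22

Before: longest chain N→F→T→B→Q = 1+4+10+3+7 = 25, finish 25.
Without B→Q, Q's earliest start moves from 18 to 15.
The longest chain is now N→F→T→Q = 1+4+10+7 = 22, so the schedule takes 22 days.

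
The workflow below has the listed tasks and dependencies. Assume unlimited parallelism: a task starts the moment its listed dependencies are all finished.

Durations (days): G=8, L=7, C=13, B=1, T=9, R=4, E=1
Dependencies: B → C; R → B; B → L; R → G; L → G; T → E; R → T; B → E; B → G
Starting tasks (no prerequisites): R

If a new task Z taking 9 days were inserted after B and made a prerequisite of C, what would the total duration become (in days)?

Originally the plan takes 20 days.
With Z inserted, C now waits for max(B, Z).
New critical path: R→B→Z→C = 4+1+9+13 = 27 ⇒ 27 days.

27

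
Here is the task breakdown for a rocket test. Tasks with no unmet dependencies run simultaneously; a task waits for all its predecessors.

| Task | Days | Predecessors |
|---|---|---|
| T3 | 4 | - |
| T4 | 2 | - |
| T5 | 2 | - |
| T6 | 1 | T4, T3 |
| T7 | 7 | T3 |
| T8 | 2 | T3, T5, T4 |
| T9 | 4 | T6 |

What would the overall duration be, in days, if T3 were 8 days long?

15

The binding path is T3→T7 = 4+7 = 11; finish at 11 days.
T3 is on the critical path; changing it to 8 makes that path 15 days.
No other chain overtakes it, so the finish is 15 days.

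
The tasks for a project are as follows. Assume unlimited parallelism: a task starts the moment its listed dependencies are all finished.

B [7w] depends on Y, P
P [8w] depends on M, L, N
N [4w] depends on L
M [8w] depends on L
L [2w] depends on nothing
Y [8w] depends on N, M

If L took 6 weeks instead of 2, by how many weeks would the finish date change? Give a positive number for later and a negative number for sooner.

Baseline: L→M→P→B = 2+8+8+7 = 25 → 25 weeks.
Since L is critical, the +4 change carries straight to that chain (now 29 weeks).
No other chain overtakes it, so the finish is 29 weeks.
Change in finish: 29 − 25 = +4 weeks.

4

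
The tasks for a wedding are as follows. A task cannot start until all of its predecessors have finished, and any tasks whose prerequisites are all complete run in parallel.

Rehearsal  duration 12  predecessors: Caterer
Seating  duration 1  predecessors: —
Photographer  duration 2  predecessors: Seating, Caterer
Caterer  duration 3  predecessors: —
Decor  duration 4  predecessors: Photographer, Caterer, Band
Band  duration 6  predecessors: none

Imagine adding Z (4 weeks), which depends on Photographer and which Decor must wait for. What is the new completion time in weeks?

Originally the schedule takes 15 weeks.
With Z inserted, Decor now waits for max(Photographer, Caterer, Band, Z).
New critical path: Caterer→Rehearsal = 3+12 = 15 ⇒ 15 weeks.

15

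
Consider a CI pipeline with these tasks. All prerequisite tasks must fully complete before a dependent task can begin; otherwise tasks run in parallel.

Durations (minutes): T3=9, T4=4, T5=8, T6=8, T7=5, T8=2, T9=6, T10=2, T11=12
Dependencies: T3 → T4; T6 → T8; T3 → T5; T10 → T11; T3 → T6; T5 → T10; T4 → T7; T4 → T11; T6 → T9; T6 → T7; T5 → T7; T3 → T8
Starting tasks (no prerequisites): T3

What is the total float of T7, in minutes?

T3→T5→T10→T11 = 9+8+2+12 = 31 sets the makespan at 31 minutes.
T7 finishes as early as 22 and must finish by 31.
So T7 can slip 31 − 22 = 9 minutes.

9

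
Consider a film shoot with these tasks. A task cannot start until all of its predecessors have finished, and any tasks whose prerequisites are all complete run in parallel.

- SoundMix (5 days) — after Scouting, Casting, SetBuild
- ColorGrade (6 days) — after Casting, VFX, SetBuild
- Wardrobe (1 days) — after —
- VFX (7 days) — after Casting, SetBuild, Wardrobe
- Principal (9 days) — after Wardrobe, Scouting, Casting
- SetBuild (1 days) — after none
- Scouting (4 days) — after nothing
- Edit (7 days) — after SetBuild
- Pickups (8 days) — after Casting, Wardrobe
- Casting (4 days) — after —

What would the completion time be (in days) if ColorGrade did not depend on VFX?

Original critical path: Casting→VFX→ColorGrade = 4+7+6 = 17 ⇒ 17 days.
Without VFX→ColorGrade, ColorGrade's earliest start moves from 11 to 4.
New critical path: Casting→Principal = 4+9 = 13 ⇒ 13 days.

13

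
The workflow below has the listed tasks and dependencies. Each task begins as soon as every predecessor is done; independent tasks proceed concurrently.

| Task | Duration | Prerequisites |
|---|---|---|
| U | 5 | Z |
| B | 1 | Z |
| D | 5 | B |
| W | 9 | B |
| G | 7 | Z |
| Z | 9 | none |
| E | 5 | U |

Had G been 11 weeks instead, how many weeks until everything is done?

Actual critical path: Z→B→W = 9+1+9 = 19 ⇒ 19 weeks.
G is off the critical path — its longest chain is 16 weeks, giving 3 of slack.
New critical path: Z→G = 9+11 = 20 ⇒ 20 weeks.

20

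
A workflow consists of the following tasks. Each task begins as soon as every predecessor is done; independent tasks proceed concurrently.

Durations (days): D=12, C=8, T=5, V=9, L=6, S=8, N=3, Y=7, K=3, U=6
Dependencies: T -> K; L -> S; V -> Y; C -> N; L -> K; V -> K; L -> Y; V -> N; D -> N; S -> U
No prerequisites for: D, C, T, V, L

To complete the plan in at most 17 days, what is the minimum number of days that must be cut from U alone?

Current finish: 20 days; target: 17.
U is on every critical path, so each day cut from U cuts the finish by one (this holds down to a finish of 16).
Need 20 − 17 = 3 days off U → U becomes 3 days, finish becomes 17.

3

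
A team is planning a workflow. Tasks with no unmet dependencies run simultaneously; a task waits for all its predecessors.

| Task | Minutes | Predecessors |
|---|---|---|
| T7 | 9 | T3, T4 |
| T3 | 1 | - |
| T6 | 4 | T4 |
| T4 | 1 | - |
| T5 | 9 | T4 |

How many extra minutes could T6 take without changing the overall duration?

T3→T7 = 1+9 = 10 sets the makespan at 10 minutes.
The longest chain containing T6 totals 5 minutes.
Slack of T6 = 6 − 1 = 5 minutes.

5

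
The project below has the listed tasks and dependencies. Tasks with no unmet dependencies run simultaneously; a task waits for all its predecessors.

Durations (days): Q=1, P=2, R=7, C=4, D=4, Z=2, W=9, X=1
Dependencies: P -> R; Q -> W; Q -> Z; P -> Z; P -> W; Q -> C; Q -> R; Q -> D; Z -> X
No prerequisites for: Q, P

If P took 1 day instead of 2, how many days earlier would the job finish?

The binding path is P→W = 2+9 = 11; finish at 11 days.
Since P is critical, the -1 change carries straight to that chain (now 10 days).
New critical path: Q→W = 1+9 = 10 ⇒ 10 days.
Change in finish: 10 − 11 = -1 days.

1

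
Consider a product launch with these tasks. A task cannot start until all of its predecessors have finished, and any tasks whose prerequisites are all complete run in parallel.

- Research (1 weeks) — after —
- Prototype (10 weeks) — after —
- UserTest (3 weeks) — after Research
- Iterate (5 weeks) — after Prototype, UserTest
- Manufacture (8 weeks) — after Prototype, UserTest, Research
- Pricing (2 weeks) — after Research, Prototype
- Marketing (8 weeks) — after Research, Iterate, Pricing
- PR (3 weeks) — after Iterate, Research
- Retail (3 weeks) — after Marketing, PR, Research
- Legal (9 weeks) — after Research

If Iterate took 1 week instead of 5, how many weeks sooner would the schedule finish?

Critical path before the change: Prototype→Iterate→Marketing→Retail = 10+5+8+3 = 26 giving 26 weeks.
Since Iterate is critical, the -4 change carries straight to that chain (now 22 weeks).
The binding chain switches to Prototype→Pricing→Marketing→Retail = 10+2+8+3 = 23; finish 23 weeks.
Change in finish: 23 − 26 = -3 weeks.

3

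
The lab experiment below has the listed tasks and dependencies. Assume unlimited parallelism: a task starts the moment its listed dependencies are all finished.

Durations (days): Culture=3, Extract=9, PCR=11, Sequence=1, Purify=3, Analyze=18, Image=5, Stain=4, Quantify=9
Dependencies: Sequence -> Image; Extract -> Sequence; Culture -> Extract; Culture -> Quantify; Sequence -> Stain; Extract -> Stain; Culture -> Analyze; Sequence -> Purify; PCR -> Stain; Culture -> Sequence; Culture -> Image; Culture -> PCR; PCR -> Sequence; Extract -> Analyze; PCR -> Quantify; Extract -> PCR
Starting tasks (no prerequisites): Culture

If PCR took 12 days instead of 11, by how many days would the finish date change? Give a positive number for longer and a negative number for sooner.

Actual critical path: Culture→Extract→PCR→Quantify = 3+9+11+9 = 32 ⇒ 32 days.
Since PCR is critical, the +1 change carries straight to that chain (now 33 days).
No other chain overtakes it, so the finish is 33 days.
Change in finish: 33 − 32 = +1 days.

1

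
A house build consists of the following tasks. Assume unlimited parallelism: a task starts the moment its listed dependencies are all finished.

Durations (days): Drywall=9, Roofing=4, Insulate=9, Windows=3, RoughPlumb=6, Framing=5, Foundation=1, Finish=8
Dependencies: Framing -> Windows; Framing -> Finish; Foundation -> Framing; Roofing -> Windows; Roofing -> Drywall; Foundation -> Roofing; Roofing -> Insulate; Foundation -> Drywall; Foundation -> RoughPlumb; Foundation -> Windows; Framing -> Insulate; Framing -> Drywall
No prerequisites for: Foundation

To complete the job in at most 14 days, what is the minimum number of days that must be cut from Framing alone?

1

Current finish: 15 days; target: 14.
Framing is on every critical path, so each day cut from Framing cuts the finish by one (this holds down to a finish of 14).
Need 15 − 14 = 1 day off Framing → Framing becomes 4 days, finish becomes 14.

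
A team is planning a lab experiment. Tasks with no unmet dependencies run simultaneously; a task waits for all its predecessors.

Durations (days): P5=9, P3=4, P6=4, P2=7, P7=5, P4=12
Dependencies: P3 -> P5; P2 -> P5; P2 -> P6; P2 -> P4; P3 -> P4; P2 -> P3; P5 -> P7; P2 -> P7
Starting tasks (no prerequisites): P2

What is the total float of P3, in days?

0

Critical path: P2→P3→P5→P7 = 7+4+9+5 = 25, so the finish is 25 days.
The longest chain containing P3 totals 25 days.
So P3 can slip 11 − 11 = 0 days.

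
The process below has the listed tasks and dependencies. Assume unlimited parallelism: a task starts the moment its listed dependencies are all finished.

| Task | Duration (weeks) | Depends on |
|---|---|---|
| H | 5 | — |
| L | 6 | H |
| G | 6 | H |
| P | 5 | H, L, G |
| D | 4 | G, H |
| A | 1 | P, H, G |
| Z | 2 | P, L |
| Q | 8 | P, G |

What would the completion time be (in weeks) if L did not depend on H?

With the dependency in place, H→L→P→Q = 5+6+5+8 = 24 sets the finish at 24 weeks.
Without H→L, L's earliest start moves from 5 to 0.
After: H→G→P→Q = 5+6+5+8 = 24 → 24 weeks.

24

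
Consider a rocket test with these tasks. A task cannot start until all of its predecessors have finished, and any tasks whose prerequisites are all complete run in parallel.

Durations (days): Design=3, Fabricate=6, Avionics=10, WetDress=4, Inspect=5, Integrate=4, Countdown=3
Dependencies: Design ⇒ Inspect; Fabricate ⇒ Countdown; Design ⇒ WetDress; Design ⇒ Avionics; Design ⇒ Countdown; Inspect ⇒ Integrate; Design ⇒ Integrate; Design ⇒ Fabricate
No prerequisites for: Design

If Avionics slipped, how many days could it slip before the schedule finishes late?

The longest chain is Design→Avionics = 3+10 = 13; overall finish 13 days.
Avionics finishes as early as 13 and must finish by 13.
Slack of Avionics = 3 − 3 = 0 days.

0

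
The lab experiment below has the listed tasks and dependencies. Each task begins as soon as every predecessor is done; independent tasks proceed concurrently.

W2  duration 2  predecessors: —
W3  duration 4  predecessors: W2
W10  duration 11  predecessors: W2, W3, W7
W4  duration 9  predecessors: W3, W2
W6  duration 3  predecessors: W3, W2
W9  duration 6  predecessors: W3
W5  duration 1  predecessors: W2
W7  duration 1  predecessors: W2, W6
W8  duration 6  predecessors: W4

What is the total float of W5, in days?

18

Critical path: W2→W3→W4→W8 = 2+4+9+6 = 21, so the finish is 21 days.
The longest chain containing W5 totals 3 days.
Float = 21 − 3 = 18.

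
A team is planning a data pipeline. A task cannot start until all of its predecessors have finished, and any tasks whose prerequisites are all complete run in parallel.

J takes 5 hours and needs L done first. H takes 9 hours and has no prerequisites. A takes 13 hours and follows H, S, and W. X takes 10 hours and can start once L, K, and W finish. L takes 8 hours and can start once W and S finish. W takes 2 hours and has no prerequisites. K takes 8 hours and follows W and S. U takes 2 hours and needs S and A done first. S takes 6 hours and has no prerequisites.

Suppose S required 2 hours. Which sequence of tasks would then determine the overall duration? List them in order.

H, A, U

The binding path is S→L→X = 6+8+10 = 24; finish at 24 hours.
Since S is critical, the -4 change carries straight to that chain (now 20 hours).
The binding chain switches to H→A→U = 9+13+2 = 24; finish 24 hours.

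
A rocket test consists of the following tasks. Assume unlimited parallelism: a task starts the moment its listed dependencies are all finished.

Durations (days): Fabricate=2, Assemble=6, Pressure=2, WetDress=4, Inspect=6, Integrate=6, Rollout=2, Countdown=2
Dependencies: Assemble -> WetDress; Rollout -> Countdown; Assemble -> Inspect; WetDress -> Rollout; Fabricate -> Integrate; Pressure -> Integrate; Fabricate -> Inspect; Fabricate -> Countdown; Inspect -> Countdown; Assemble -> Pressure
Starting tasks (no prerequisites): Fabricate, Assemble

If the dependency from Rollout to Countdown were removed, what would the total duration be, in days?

Before: longest chain Assemble→Pressure→Integrate = 6+2+6 = 14, finish 14.
Dropping Rollout→Countdown doesn't change Countdown's earliest start (12); another predecessor still binds.
The longest chain is now Assemble→Pressure→Integrate = 6+2+6 = 14, so the schedule takes 14 days.

14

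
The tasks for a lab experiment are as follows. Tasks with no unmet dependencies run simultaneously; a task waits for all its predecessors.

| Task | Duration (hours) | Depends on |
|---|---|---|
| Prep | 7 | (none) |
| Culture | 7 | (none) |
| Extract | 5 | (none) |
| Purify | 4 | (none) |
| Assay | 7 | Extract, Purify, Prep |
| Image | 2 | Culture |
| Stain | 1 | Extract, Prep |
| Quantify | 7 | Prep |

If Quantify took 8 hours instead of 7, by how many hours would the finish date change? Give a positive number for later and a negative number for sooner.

Critical path before the change: Prep→Quantify = 7+7 = 14 giving 14 hours.
Quantify lies on that path, so at 8 hours the path becomes 15 hours.
That remains the longest chain; total 15 hours.
Change in finish: 15 − 14 = +1 hours.

1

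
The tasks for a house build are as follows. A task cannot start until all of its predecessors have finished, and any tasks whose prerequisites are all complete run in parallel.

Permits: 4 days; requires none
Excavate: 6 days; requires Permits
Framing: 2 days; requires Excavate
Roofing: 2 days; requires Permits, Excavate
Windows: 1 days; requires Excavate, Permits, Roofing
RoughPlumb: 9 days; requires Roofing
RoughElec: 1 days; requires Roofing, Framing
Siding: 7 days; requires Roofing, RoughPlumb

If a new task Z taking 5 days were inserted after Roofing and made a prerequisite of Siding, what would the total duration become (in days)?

Originally the project takes 28 days.
With Z inserted, Siding now waits for max(Roofing, RoughPlumb, Z).
New critical path: Permits→Excavate→Roofing→RoughPlumb→Siding = 4+6+2+9+7 = 28 ⇒ 28 days.

28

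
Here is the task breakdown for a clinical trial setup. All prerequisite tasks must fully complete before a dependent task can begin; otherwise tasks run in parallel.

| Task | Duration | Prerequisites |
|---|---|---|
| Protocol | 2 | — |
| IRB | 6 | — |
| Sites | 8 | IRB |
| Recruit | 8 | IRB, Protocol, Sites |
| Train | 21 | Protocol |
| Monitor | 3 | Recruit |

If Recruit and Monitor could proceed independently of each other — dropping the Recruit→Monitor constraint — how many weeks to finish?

23

Original critical path: IRB→Sites→Recruit→Monitor = 6+8+8+3 = 25 ⇒ 25 weeks.
Without Recruit→Monitor, Monitor's earliest start moves from 22 to 0.
The longest chain is now Protocol→Train = 2+21 = 23, so the clinical trial setup takes 23 weeks.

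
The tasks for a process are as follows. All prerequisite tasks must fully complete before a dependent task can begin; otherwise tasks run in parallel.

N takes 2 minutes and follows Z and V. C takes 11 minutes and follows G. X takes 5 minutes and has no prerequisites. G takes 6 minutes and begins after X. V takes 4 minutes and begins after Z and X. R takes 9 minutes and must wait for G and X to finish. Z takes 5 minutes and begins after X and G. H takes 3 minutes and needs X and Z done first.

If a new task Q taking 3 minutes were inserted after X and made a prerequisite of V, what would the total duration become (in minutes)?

22

Originally the plan takes 22 minutes.
With Q inserted, V now waits for max(Z, X, Q).
New critical path: X→G→Z→V→N = 5+6+5+4+2 = 22 ⇒ 22 minutes.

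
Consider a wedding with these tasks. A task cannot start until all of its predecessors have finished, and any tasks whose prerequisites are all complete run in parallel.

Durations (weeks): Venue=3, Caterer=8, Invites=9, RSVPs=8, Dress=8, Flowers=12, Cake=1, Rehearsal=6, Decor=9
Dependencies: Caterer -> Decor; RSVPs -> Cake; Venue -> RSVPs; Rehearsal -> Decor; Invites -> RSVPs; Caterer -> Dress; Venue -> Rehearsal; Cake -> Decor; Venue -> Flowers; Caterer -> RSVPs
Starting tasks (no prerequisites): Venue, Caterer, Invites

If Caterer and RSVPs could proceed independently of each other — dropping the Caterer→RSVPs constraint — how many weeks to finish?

27

Before: longest chain Invites→RSVPs→Cake→Decor = 9+8+1+9 = 27, finish 27.
Dropping Caterer→RSVPs doesn't change RSVPs's earliest start (9); another predecessor still binds.
The longest chain is now Invites→RSVPs→Cake→Decor = 9+8+1+9 = 27, so the project takes 27 weeks.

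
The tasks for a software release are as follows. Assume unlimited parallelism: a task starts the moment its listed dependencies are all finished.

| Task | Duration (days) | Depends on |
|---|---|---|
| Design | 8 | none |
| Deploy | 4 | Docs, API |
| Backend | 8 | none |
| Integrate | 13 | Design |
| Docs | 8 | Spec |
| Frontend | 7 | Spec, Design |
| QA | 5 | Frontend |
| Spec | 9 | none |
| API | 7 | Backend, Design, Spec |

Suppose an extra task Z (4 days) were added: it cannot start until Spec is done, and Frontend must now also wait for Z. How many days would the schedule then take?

Originally the schedule takes 21 days.
With Z inserted, Frontend now waits for max(Spec, Design, Z).
New critical path: Spec→Z→Frontend→QA = 9+4+7+5 = 25 ⇒ 25 days.

25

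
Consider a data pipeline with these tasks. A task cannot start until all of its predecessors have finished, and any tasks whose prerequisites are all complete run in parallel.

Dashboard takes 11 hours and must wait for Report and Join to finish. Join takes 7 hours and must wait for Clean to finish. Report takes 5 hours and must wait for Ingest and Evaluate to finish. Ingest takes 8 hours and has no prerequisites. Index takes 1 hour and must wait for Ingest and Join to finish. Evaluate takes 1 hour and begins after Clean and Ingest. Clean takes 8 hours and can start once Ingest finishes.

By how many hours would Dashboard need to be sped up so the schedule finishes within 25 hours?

Current finish: 34 hours; target: 25.
Dashboard is on every critical path, so each hour cut from Dashboard cuts the finish by one (this holds down to a finish of 24).
Need 34 − 25 = 9 hours off Dashboard → Dashboard becomes 2 hours, finish becomes 25.

9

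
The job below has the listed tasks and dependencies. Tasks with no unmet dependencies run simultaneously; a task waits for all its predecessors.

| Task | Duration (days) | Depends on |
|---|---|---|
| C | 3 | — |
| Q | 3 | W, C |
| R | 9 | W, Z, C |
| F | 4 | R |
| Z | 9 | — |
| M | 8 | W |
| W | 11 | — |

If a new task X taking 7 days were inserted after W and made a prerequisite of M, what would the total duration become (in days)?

26

Originally the job takes 24 days.
With X inserted, M now waits for max(W, X).
New critical path: W→X→M = 11+7+8 = 26 ⇒ 26 days.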